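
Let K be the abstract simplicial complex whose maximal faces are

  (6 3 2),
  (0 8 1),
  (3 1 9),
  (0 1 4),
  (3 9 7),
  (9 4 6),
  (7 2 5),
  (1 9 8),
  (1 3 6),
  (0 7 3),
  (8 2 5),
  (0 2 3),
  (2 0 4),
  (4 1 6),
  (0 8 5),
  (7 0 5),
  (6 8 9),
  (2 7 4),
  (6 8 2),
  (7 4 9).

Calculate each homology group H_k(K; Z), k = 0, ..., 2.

K has 10 vertices, 30 edges, 20 triangles.
rank ∂_0 = 0, rank ∂_1 = 9 ⇒ b_0 = 10 − 0 − 9 = 1; all invariant factors of ∂_1 are 1 so no torsion. So H_0 = Z.
rank ∂_1 = 9, rank ∂_2 = 20 ⇒ b_1 = 30 − 9 − 20 = 1; ∂_2 has invariant factor(s) [2] giving torsion. So H_1 = Z ⊕ Z/2.
rank ∂_2 = 20, rank ∂_3 = 0 ⇒ b_2 = 20 − 20 − 0 = 0. So H_2 = 0.

H_0 = Z,  H_1 = Z ⊕ Z/2,  H_2 = 0.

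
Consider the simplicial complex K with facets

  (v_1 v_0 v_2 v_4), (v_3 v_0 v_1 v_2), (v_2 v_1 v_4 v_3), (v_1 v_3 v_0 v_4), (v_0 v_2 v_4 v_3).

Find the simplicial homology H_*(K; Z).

H_0 ≅ Z,  H_1 = 0,  H_2 = 0,  H_3 ≅ Z.

We work with the vertex ordering v_0 < v_1 < v_2 < v_3 < v_4. The simplices of K, each written with vertices in increasing order, are:

  0-simplices (5): [v_0], [v_1], [v_2], [v_3], [v_4]
  1-simplices (10): [v_0,v_1], [v_0,v_2], [v_0,v_3], [v_0,v_4], [v_1,v_2], [v_1,v_3], [v_1,v_4], [v_2,v_3], [v_2,v_4], [v_3,v_4]
  2-simplices (10): [v_0,v_1,v_2], [v_0,v_1,v_3], [v_0,v_1,v_4], [v_0,v_2,v_3], [v_0,v_2,v_4], [v_0,v_3,v_4], [v_1,v_2,v_3], [v_1,v_2,v_4], [v_1,v_3,v_4], [v_2,v_3,v_4]
  3-simplices (5): [v_0,v_1,v_2,v_3], [v_0,v_1,v_2,v_4], [v_0,v_1,v_3,v_4], [v_0,v_2,v_3,v_4], [v_1,v_2,v_3,v_4]

so the chain groups are C_0 ≅ Z^5, C_1 ≅ Z^10, C_2 ≅ Z^10, C_3 ≅ Z^5.

Boundary ∂_1: C_1 → C_0 is given by ∂[p,q] = [q] − [p]. For instance
  ∂[v_1,v_3] = [v_3] − [v_1].
The 5×10 boundary matrix has rank 4 and Smith normal form diag(1,1,1,1).

∂_2: C_2 → C_1 acts by ∂[p,q,r] = [q,r] − [p,r] + [p,q]. For instance
  ∂[v_1,v_2,v_3] = [v_2,v_3] − [v_1,v_3] + [v_1,v_2],
  ∂[v_0,v_1,v_3] = [v_1,v_3] − [v_0,v_3] + [v_0,v_1].
As a 10×10 matrix over Z this has rank 6, with invariant factors (1,1,1,1,1,1).

∂_3: C_3 → C_2 sends each 3-simplex σ to the alternating sum Σ_i (−1)^i (σ with its i-th vertex removed). For instance
  ∂[v_0,v_1,v_2,v_3] = [v_1,v_2,v_3] − [v_0,v_2,v_3] + [v_0,v_1,v_3] − [v_0,v_1,v_2],
  ∂[v_1,v_2,v_3,v_4] = [v_2,v_3,v_4] − [v_1,v_3,v_4] + [v_1,v_2,v_4] − [v_1,v_2,v_3].
The 10×5 boundary matrix has rank 4 and Smith normal form diag(1,1,1,1).

From H_k ≅ ker(∂_k) / im(∂_{k+1}) we obtain:

  H_0: rank C_0 − rank ∂_1 = 5 − 4 = 1, and the invariant factors of ∂_1 are all 1, so H_0 ≅ Z.
  H_1: rank ker ∂_1 − rank ∂_2 = (10 − 4) − 6 = 0, and the invariant factors of ∂_2 are all 1, so H_1 ≅ 0.
  H_2: rank ker ∂_2 − rank ∂_3 = (10 − 6) − 4 = 0, and the invariant factors of ∂_3 are all 1, so H_2 ≅ 0.
  H_3: rank ker ∂_3 − rank ∂_4 = (5 − 4) − 0 = 1, and there is no ∂_4, so H_3 ≅ Z.

As a check, the Euler characteristic is 5 − 10 + 10 − 5 = 0, which agrees with 1 − 0 + 0 − 1 = 0.
(K is a triangulation of the 3-sphere S^3.)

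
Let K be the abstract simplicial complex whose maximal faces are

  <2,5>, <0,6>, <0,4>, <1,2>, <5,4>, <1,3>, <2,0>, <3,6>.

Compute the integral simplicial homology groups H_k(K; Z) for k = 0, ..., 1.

H_0 ≅ Z,  H_1 ≅ Z^2.

Take the total order 0 < 1 < 2 < 3 < 4 < 5 < 6 on the vertex set. Then K (dimension 1) consists of the simplices:

  0-simplices (7): [0], [1], [2], [3], [4], [5], [6]
  1-simplices (8): [0,2], [0,4], [0,6], [1,2], [1,3], [2,5], [3,6], [4,5]

so the chain groups are C_0 ≅ Z^7, C_1 ≅ Z^8.

Boundary ∂_1: C_1 → C_0 sends each edge [p,q] (with p < q) to q − p. For instance
  ∂[1,3] = [3] − [1].
As a 7×8 matrix over Z this has rank 6, with invariant factors (1,1,1,1,1,1).

Computing H_k = (kernel of ∂_k) / (image of ∂_{k+1}):

  H_0: rank C_0 − rank ∂_1 = 7 − 6 = 1, and the invariant factors of ∂_1 are all 1, so H_0 = Z.
  H_1: rank ker ∂_1 − rank ∂_2 = (8 − 6) − 0 = 2, and there is no ∂_2, so H_1 = Z^2.

As a check, the Euler characteristic is 7 − 8 = -1, which agrees with 1 − 2 = -1.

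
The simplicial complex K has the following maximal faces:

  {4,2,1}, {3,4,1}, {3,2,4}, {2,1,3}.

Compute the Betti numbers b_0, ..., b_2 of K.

Take the total order 1 < 2 < 3 < 4 on the vertex set. Then K (dimension 2) consists of the simplices:

  0-simplices (4): [1], [2], [3], [4]
  1-simplices (6): [1,2], [1,3], [1,4], [2,3], [2,4], [3,4]
  2-simplices (4): [1,2,3], [1,2,4], [1,3,4], [2,3,4]

so the chain groups are C_0 ≅ Z^4, C_1 ≅ Z^6, C_2 ≅ Z^4.

∂_1: C_1 → C_0 is given by ∂[p,q] = [q] − [p].
This gives a 4×6 integer matrix of rank 3; reducing to Smith normal form yields diagonal entries (1,1,1).

Boundary ∂_2: C_2 → C_1 acts by ∂[p,q,r] = [q,r] − [p,r] + [p,q]. For instance
  ∂[2,3,4] = [3,4] − [2,4] + [2,3],
  ∂[1,2,3] = [2,3] − [1,3] + [1,2].
The 6×4 boundary matrix has rank 3 and Smith normal form diag(1,1,1).

Reading off H_k = ker ∂_k / im ∂_{k+1}:

  H_0: rank C_0 − rank ∂_1 = 4 − 3 = 1, and the invariant factors of ∂_1 are all 1, so H_0 = Z.
  H_1: rank ker ∂_1 − rank ∂_2 = (6 − 3) − 3 = 0, and the invariant factors of ∂_2 are all 1, so H_1 = 0.
  H_2: rank ker ∂_2 − rank ∂_3 = (4 − 3) − 0 = 1, and there is no ∂_3, so H_2 = Z.

(K is a triangulation of the 2-sphere S^2.)

Hence the Betti numbers are b_0 = 1, b_1 = 0, b_2 = 1.

b_0 = 1, b_1 = 0, b_2 = 1.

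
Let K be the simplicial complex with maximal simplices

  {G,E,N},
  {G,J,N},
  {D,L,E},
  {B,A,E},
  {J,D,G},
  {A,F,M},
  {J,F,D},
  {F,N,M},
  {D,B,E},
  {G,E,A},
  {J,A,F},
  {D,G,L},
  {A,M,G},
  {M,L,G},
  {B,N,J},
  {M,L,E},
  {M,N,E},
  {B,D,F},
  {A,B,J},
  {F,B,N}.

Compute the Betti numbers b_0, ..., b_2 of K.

Fix the vertex order A < B < D < E < F < G < J < L < M < N and write every simplex with vertices in increasing order. Then dim K = 2 and the simplices of K are:

  0-simplices (10): A, B, D, E, F, G, J, L, M, N
  1-simplices (30): AB, AE, AF, AG, AJ, AM, BD, BE, BF, BJ, BN, DE, DF, DG, DJ, DL, EG, EL, EM, EN, FJ, FM, FN, GJ, GL, GM, GN, JN, LM, MN
  2-simplices (20): ABE, ABJ, AEG, AFJ, AFM, AGM, BDE, BDF, BFN, BJN, DEL, DFJ, DGJ, DGL, EGN, ELM, EMN, FMN, GJN, GLM

Hence C_0 ≅ Z^10, C_1 ≅ Z^30, C_2 ≅ Z^20.

Boundary ∂_1: C_1 → C_0 is given by ∂[p,q] = [q] − [p].
This gives a 10×30 integer matrix of rank 9; reducing to Smith normal form yields diagonal entries (1,1,1,1,1,1,1,1,1).

The boundary map ∂_2: C_2 → C_1 maps a triangle to the signed sum of its edges. For instance
  ∂DEL = EL − DL + DE,
  ∂AGM = GM − AM + AG.
The 30×20 boundary matrix has rank 20 and Smith normal form diag(1,1,1,1,1,1,1,1,1,1,1,1,1,1,1,1,1,1,1,2).

Computing H_k = (kernel of ∂_k) / (image of ∂_{k+1}):

  H_0: rank C_0 − rank ∂_1 = 10 − 9 = 1, and the invariant factors of ∂_1 are all 1, so H_0 ≅ Z.
  H_1: rank ker ∂_1 − rank ∂_2 = (30 − 9) − 20 = 1, and ∂_2 has invariant factor 2 > 1, so H_1 ≅ Z ⊕ Z_2.
  H_2: rank ker ∂_2 − rank ∂_3 = (20 − 20) − 0 = 0, and there is no ∂_3, so H_2 ≅ 0.

(K is a triangulation of the Klein bottle.)

Hence the Betti numbers are b_0 = 1, b_1 = 1, b_2 = 0.

b_0 = 1, b_1 = 1, b_2 = 0.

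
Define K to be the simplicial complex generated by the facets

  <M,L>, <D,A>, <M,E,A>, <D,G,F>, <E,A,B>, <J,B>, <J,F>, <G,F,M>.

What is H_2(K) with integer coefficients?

Fix the vertex order A < B < D < E < F < G < J < L < M and write every simplex with vertices in increasing order. Then dim K = 2 and the simplices of K are:

  0-simplices (9): A, B, D, E, F, G, J, L, M
  1-simplices (14): AB, AD, AE, AM, BE, BJ, DF, DG, EM, FG, FJ, FM, GM, LM
  2-simplices (4): ABE, AEM, DFG, FGM

Hence C_0 ≅ Z^9, C_1 ≅ Z^14, C_2 ≅ Z^4.

The boundary map ∂_1: C_1 → C_0 is given by ∂[p,q] = [q] − [p].
This gives a 9×14 integer matrix of rank 8; reducing to Smith normal form yields diagonal entries (1,1,1,1,1,1,1,1).

∂_2: C_2 → C_1 maps a triangle to the signed sum of its edges. For instance
  ∂FGM = GM − FM + FG,
  ∂ABE = BE − AE + AB.
This gives a 14×4 integer matrix of rank 4; reducing to Smith normal form yields diagonal entries (1,1,1,1).

Reading off H_k = ker ∂_k / im ∂_{k+1}:

  H_2: rank ker ∂_2 − rank ∂_3 = (4 − 4) − 0 = 0, and there is no ∂_3, so H_2 ≅ 0.

H_2 ≅ 0.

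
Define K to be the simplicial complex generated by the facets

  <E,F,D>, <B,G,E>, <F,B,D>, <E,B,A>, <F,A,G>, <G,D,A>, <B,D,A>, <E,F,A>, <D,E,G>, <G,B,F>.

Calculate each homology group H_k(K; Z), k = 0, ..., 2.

Take the total order A < B < D < E < F < G on the vertex set. Then K (dimension 2) consists of the simplices:

  0-simplices (6): A, B, D, E, F, G
  1-simplices (15): AB, AD, AE, AF, AG, BD, BE, BF, BG, DE, DF, DG, EF, EG, FG
  2-simplices (10): ABD, ABE, ADG, AEF, AFG, BDF, BEG, BFG, DEF, DEG

giving chain groups C_0 ≅ Z^6, C_1 ≅ Z^15, C_2 ≅ Z^10.

The boundary map ∂_1: C_1 → C_0 is given by ∂[p,q] = [q] − [p]. For instance
  ∂AB = B − A.
The 6×15 boundary matrix has rank 5 and Smith normal form diag(1,1,1,1,1).

∂_2: C_2 → C_1 maps a triangle to the signed sum of its edges. For instance
  ∂AEF = EF − AF + AE,
  ∂BFG = FG − BG + BF.
The 15×10 boundary matrix has rank 10 and Smith normal form diag(1,1,1,1,1,1,1,1,1,2).

Now H_k = ker ∂_k / im ∂_{k+1}, so:

  H_0: rank C_0 − rank ∂_1 = 6 − 5 = 1, and the invariant factors of ∂_1 are all 1, so H_0 ≅ Z.
  H_1: rank ker ∂_1 − rank ∂_2 = (15 − 5) − 10 = 0, and ∂_2 has invariant factor 2 > 1, so H_1 ≅ Z/2.
  H_2: rank ker ∂_2 − rank ∂_3 = (10 − 10) − 0 = 0, and there is no ∂_3, so H_2 ≅ 0.

As a check, the Euler characteristic is 6 − 15 + 10 = 1, which agrees with 1 − 0 + 0 = 1.

H_0 ≅ Z,  H_1 ≅ Z/2,  H_2 = 0.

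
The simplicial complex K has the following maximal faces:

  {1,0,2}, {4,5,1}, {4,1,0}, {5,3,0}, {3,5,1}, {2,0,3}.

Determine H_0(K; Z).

Fix the vertex order 0 < 1 < 2 < 3 < 4 < 5 and write every simplex with vertices in increasing order. Then dim K = 2 and the simplices of K are:

  0-simplices (6): [0], [1], [2], [3], [4], [5]
  1-simplices (12): [0,1], [0,2], [0,3], [0,4], [0,5], [1,2], [1,3], [1,4], [1,5], [2,3], [3,5], [4,5]
  2-simplices (6): [0,1,2], [0,1,4], [0,2,3], [0,3,5], [1,3,5], [1,4,5]

Hence C_0 ≅ Z^6, C_1 ≅ Z^12, C_2 ≅ Z^6.

∂_1: C_1 → C_0 is given by ∂[p,q] = [q] − [p].
This gives a 6×12 integer matrix of rank 5; reducing to Smith normal form yields diagonal entries (1,1,1,1,1).

The boundary map ∂_2: C_2 → C_1 sends each 2-simplex [p,q,r] to [q,r] − [p,r] + [p,q]. For instance
  ∂[0,1,4] = [1,4] − [0,4] + [0,1],
  ∂[1,3,5] = [3,5] − [1,5] + [1,3].
This gives a 12×6 integer matrix of rank 6; reducing to Smith normal form yields diagonal entries (1,1,1,1,1,1).

Computing H_k = (kernel of ∂_k) / (image of ∂_{k+1}):

  H_0: rank C_0 − rank ∂_1 = 6 − 5 = 1, and the invariant factors of ∂_1 are all 1, so H_0 ≅ Z.

(K is a triangulation of the cylinder S^1 x I.)

H_0 = Z.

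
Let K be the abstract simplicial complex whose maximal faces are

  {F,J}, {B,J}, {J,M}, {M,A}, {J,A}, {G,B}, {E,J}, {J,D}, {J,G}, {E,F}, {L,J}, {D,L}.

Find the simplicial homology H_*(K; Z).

Fix the vertex order A < B < D < E < F < G < J < L < M and write every simplex with vertices in increasing order. Then dim K = 1 and the simplices of K are:

  0-simplices (9): A, B, D, E, F, G, J, L, M
  1-simplices (12): AJ, AM, BG, BJ, DJ, DL, EF, EJ, FJ, GJ, JL, JM

so the chain groups are C_0 ≅ Z^9, C_1 ≅ Z^12.

∂_1: C_1 → C_0 sends each edge [p,q] (with p < q) to q − p. For instance
  ∂DL = L − D.
The resulting 9×12 matrix has rank 8, and its Smith normal form has invariant factors (1,1,1,1,1,1,1,1).

From H_k ≅ ker(∂_k) / im(∂_{k+1}) we obtain:

  H_0: rank C_0 − rank ∂_1 = 9 − 8 = 1, and the invariant factors of ∂_1 are all 1, so H_0 = Z.
  H_1: rank ker ∂_1 − rank ∂_2 = (12 − 8) − 0 = 4, and there is no ∂_2, so H_1 = Z^4.

As a check, the Euler characteristic is 9 − 12 = -3, which agrees with 1 − 4 = -3.

H_0 = Z,  H_1 = Z^4.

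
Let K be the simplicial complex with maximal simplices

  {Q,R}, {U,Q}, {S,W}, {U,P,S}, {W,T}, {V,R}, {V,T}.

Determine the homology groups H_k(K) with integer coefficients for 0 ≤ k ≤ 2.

H_0 ≅ Z,  H_1 ≅ Z,  H_2 = 0.

K has 8 vertices, 9 edges, 1 triangle.
rank ∂_0 = 0, rank ∂_1 = 7 ⇒ b_0 = 8 − 0 − 7 = 1; all invariant factors of ∂_1 are 1 so no torsion. So H_0 ≅ Z.
rank ∂_1 = 7, rank ∂_2 = 1 ⇒ b_1 = 9 − 7 − 1 = 1; all invariant factors of ∂_2 are 1 so no torsion. So H_1 ≅ Z.
rank ∂_2 = 1, rank ∂_3 = 0 ⇒ b_2 = 1 − 1 − 0 = 0. So H_2 ≅ 0.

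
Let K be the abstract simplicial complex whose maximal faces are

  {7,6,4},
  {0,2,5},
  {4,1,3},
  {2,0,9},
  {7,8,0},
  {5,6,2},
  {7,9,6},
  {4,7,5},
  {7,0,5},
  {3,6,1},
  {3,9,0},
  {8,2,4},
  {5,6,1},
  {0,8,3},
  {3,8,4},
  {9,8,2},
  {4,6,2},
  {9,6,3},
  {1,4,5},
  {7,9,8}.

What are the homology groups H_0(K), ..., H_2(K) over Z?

Order the vertices as 0 < 1 < 2 < 3 < 4 < 5 < 6 < 7 < 8 < 9. Listing each simplex with vertices in this order, K has dimension 2 with simplices:

  0-simplices (10): [0], [1], [2], [3], [4], [5], [6], [7], [8], [9]
  1-simplices (30): (30 of them)
  2-simplices (20): (20 of them)

giving chain groups C_0 ≅ Z^10, C_1 ≅ Z^30, C_2 ≅ Z^20.

Boundary ∂_1: C_1 → C_0 is given by ∂[p,q] = [q] − [p]. For instance
  ∂[0,7] = [7] − [0].
As a 10×30 matrix over Z this has rank 9, with invariant factors (1,1,1,1,1,1,1,1,1).

∂_2: C_2 → C_1 acts by ∂[p,q,r] = [q,r] − [p,r] + [p,q]. For instance
  ∂[2,4,6] = [4,6] − [2,6] + [2,4],
  ∂[2,5,6] = [5,6] − [2,6] + [2,5].
As a 30×20 matrix over Z this has rank 20, with invariant factors (1,1,1,1,1,1,1,1,1,1,1,1,1,1,1,1,1,1,1,2).

Now H_k = ker ∂_k / im ∂_{k+1}, so:

  H_0: rank C_0 − rank ∂_1 = 10 − 9 = 1, and the invariant factors of ∂_1 are all 1, so H_0 ≅ Z.
  H_1: rank ker ∂_1 − rank ∂_2 = (30 − 9) − 20 = 1, and ∂_2 has invariant factor 2 > 1, so H_1 ≅ Z ⊕ Z/2Z.
  H_2: rank ker ∂_2 − rank ∂_3 = (20 − 20) − 0 = 0, and there is no ∂_3, so H_2 ≅ 0.

H_0 ≅ Z,  H_1 ≅ Z ⊕ Z/2Z,  H_2 = 0.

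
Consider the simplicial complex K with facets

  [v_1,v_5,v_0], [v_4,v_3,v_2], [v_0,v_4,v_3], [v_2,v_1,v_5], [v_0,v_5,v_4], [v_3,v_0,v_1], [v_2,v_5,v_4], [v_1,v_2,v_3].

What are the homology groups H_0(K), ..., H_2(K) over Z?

Order the vertices as v_0 < v_1 < v_2 < v_3 < v_4 < v_5. Listing each simplex with vertices in this order, K has dimension 2 with simplices:

  0-simplices (6): [v_0], [v_1], [v_2], [v_3], [v_4], [v_5]
  1-simplices (12): [v_0,v_1], [v_0,v_3], [v_0,v_4], [v_0,v_5], [v_1,v_2], [v_1,v_3], [v_1,v_5], [v_2,v_3], [v_2,v_4], [v_2,v_5], [v_3,v_4], [v_4,v_5]
  2-simplices (8): [v_0,v_1,v_3], [v_0,v_1,v_5], [v_0,v_3,v_4], [v_0,v_4,v_5], [v_1,v_2,v_3], [v_1,v_2,v_5], [v_2,v_3,v_4], [v_2,v_4,v_5]

so the chain groups are C_0 ≅ Z^6, C_1 ≅ Z^12, C_2 ≅ Z^8.

∂_1: C_1 → C_0 is given by ∂[p,q] = [q] − [p].
The resulting 6×12 matrix has rank 5, and its Smith normal form has invariant factors (1,1,1,1,1).

The boundary map ∂_2: C_2 → C_1 maps a triangle to the signed sum of its edges. For instance
  ∂[v_0,v_1,v_3] = [v_1,v_3] − [v_0,v_3] + [v_0,v_1],
  ∂[v_1,v_2,v_3] = [v_2,v_3] − [v_1,v_3] + [v_1,v_2].
This gives a 12×8 integer matrix of rank 7; reducing to Smith normal form yields diagonal entries (1,1,1,1,1,1,1).

Computing H_k = (kernel of ∂_k) / (image of ∂_{k+1}):

  H_0: rank C_0 − rank ∂_1 = 6 − 5 = 1, and the invariant factors of ∂_1 are all 1, so H_0 ≅ Z.
  H_1: rank ker ∂_1 − rank ∂_2 = (12 − 5) − 7 = 0, and the invariant factors of ∂_2 are all 1, so H_1 ≅ 0.
  H_2: rank ker ∂_2 − rank ∂_3 = (8 − 7) − 0 = 1, and there is no ∂_3, so H_2 ≅ Z.

H_0 = Z,  H_1 = 0,  H_2 = Z.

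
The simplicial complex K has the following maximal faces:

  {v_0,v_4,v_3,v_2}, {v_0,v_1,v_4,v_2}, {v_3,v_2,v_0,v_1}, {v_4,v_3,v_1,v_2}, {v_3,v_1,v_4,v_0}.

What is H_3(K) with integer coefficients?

K has 5 vertices, 10 edges, 10 triangles, 5 3-simplices.
rank ∂_3 = 4, rank ∂_4 = 0 ⇒ b_3 = 5 − 4 − 0 = 1. So H_3 = Z.

H_3 = Z.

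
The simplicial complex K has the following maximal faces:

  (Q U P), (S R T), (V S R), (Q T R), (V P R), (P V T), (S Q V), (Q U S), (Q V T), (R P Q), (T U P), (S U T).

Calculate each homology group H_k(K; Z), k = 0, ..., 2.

H_0 = Z,  H_1 = Z/2Z,  H_2 = 0.

Order the vertices as P < Q < R < S < T < U < V. Listing each simplex with vertices in this order, K has dimension 2 with simplices:

  0-simplices (7): P, Q, R, S, T, U, V
  1-simplices (18): PQ, PR, PT, PU, PV, QR, QS, QT, QU, QV, RS, RT, RV, ST, SU, SV, TU, TV
  2-simplices (12): PQR, PQU, PRV, PTU, PTV, QRT, QSU, QSV, QTV, RST, RSV, STU

so the chain groups are C_0 ≅ Z^7, C_1 ≅ Z^18, C_2 ≅ Z^12.

∂_1: C_1 → C_0 is given by ∂[p,q] = [q] − [p]. For instance
  ∂PV = V − P.
The 7×18 boundary matrix has rank 6 and Smith normal form diag(1,1,1,1,1,1).

∂_2: C_2 → C_1 acts by ∂[p,q,r] = [q,r] − [p,r] + [p,q]. For instance
  ∂PQR = QR − PR + PQ,
  ∂RSV = SV − RV + RS.
The 18×12 boundary matrix has rank 12 and Smith normal form diag(1,1,1,1,1,1,1,1,1,1,1,2).

Now H_k = ker ∂_k / im ∂_{k+1}, so:

  H_0: rank C_0 − rank ∂_1 = 7 − 6 = 1, and the invariant factors of ∂_1 are all 1, so H_0 ≅ Z.
  H_1: rank ker ∂_1 − rank ∂_2 = (18 − 6) − 12 = 0, and ∂_2 has invariant factor 2 > 1, so H_1 ≅ Z/2Z.
  H_2: rank ker ∂_2 − rank ∂_3 = (12 − 12) − 0 = 0, and there is no ∂_3, so H_2 ≅ 0.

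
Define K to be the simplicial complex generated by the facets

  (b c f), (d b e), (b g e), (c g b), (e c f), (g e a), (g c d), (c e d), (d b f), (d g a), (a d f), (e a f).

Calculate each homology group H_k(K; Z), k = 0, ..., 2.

Order the vertices as a < b < c < d < e < f < g. Listing each simplex with vertices in this order, K has dimension 2 with simplices:

  0-simplices (7): a, b, c, d, e, f, g
  1-simplices (18): ad, ae, af, ag, bc, bd, be, bf, bg, cd, ce, cf, cg, de, df, dg, ef, eg
  2-simplices (12): adf, adg, aef, aeg, bcf, bcg, bde, bdf, beg, cde, cdg, cef

so the chain groups are C_0 ≅ Z^7, C_1 ≅ Z^18, C_2 ≅ Z^12.

∂_1: C_1 → C_0 is given by ∂[p,q] = [q] − [p]. For instance
  ∂ef = f − e.
The resulting 7×18 matrix has rank 6, and its Smith normal form has invariant factors (1,1,1,1,1,1).

∂_2: C_2 → C_1 sends each 2-simplex [p,q,r] to [q,r] − [p,r] + [p,q]. For instance
  ∂bcg = cg − bg + bc,
  ∂bde = de − be + bd.
This gives a 18×12 integer matrix of rank 12; reducing to Smith normal form yields diagonal entries (1,1,1,1,1,1,1,1,1,1,1,2).

From H_k ≅ ker(∂_k) / im(∂_{k+1}) we obtain:

  H_0: rank C_0 − rank ∂_1 = 7 − 6 = 1, and the invariant factors of ∂_1 are all 1, so H_0 ≅ Z.
  H_1: rank ker ∂_1 − rank ∂_2 = (18 − 6) − 12 = 0, and ∂_2 has invariant factor 2 > 1, so H_1 ≅ Z/2Z.
  H_2: rank ker ∂_2 − rank ∂_3 = (12 − 12) − 0 = 0, and there is no ∂_3, so H_2 ≅ 0.

(K is a triangulation of the real projective plane RP^2.)

H_0 = Z,  H_1 = Z/2Z,  H_2 = 0.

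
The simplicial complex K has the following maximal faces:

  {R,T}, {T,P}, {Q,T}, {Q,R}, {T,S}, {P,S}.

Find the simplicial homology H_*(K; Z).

Take the total order P < Q < R < S < T on the vertex set. Then K (dimension 1) consists of the simplices:

  0-simplices (5): P, Q, R, S, T
  1-simplices (6): PS, PT, QR, QT, RT, ST

giving chain groups C_0 ≅ Z^5, C_1 ≅ Z^6.

Boundary ∂_1: C_1 → C_0 maps an edge to its endpoints' difference, ∂[p,q] = q − p. For instance
  ∂RT = T − R.
The resulting 5×6 matrix has rank 4, and its Smith normal form has invariant factors (1,1,1,1).

Computing H_k = (kernel of ∂_k) / (image of ∂_{k+1}):

  H_0: rank C_0 − rank ∂_1 = 5 − 4 = 1, and the invariant factors of ∂_1 are all 1, so H_0 = Z.
  H_1: rank ker ∂_1 − rank ∂_2 = (6 − 4) − 0 = 2, and there is no ∂_2, so H_1 = Z^2.

H_0 ≅ Z,  H_1 ≅ Z^2.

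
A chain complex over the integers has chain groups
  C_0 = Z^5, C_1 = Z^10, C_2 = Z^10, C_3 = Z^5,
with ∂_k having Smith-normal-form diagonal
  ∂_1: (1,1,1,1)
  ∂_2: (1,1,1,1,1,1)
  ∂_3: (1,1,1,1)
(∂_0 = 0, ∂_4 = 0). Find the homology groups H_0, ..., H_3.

H_0 ≅ Z,  H_1 = 0,  H_2 = 0,  H_3 ≅ Z.

H_0: b_0 = 5 − 0 − 4 = 1; torsion from ∂_1 factors > 1: none. So H_0 ≅ Z.
H_1: b_1 = 10 − 4 − 6 = 0; torsion from ∂_2 factors > 1: none. So H_1 ≅ 0.
H_2: b_2 = 10 − 6 − 4 = 0; torsion from ∂_3 factors > 1: none. So H_2 ≅ 0.
H_3: b_3 = 5 − 4 − 0 = 1; torsion from ∂_4 factors > 1: none. So H_3 ≅ Z.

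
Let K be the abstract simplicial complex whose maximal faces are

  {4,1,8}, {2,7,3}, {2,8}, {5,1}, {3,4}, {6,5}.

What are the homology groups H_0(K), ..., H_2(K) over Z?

Order the vertices as 1 < 2 < 3 < 4 < 5 < 6 < 7 < 8. Listing each simplex with vertices in this order, K has dimension 2 with simplices:

  0-simplices (8): [1], [2], [3], [4], [5], [6], [7], [8]
  1-simplices (10): [1,4], [1,5], [1,8], [2,3], [2,7], [2,8], [3,4], [3,7], [4,8], [5,6]
  2-simplices (2): [1,4,8], [2,3,7]

giving chain groups C_0 ≅ Z^8, C_1 ≅ Z^10, C_2 ≅ Z^2.

Boundary ∂_1: C_1 → C_0 is given by ∂[p,q] = [q] − [p]. For instance
  ∂[2,3] = [3] − [2].
The resulting 8×10 matrix has rank 7, and its Smith normal form has invariant factors (1,1,1,1,1,1,1).

Boundary ∂_2: C_2 → C_1 acts by ∂[p,q,r] = [q,r] − [p,r] + [p,q]. For instance
  ∂[1,4,8] = [4,8] − [1,8] + [1,4],
  ∂[2,3,7] = [3,7] − [2,7] + [2,3].
The resulting 10×2 matrix has rank 2, and its Smith normal form has invariant factors (1,1).

Computing H_k = (kernel of ∂_k) / (image of ∂_{k+1}):

  H_0: rank C_0 − rank ∂_1 = 8 − 7 = 1, and the invariant factors of ∂_1 are all 1, so H_0 ≅ Z.
  H_1: rank ker ∂_1 − rank ∂_2 = (10 − 7) − 2 = 1, and the invariant factors of ∂_2 are all 1, so H_1 ≅ Z.
  H_2: rank ker ∂_2 − rank ∂_3 = (2 − 2) − 0 = 0, and there is no ∂_3, so H_2 ≅ 0.

H_0 = Z,  H_1 = Z,  H_2 = 0.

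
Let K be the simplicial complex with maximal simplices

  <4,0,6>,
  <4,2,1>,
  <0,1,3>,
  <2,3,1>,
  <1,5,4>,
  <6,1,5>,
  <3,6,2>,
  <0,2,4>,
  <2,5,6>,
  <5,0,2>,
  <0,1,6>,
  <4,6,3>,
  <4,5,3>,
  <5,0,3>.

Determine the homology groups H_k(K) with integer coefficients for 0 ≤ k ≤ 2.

H_0 = Z,  H_1 = Z^2,  H_2 = Z.

K has 7 vertices, 21 edges, 14 triangles.
rank ∂_0 = 0, rank ∂_1 = 6 ⇒ b_0 = 7 − 0 − 6 = 1; all invariant factors of ∂_1 are 1 so no torsion. So H_0 ≅ Z.
rank ∂_1 = 6, rank ∂_2 = 13 ⇒ b_1 = 21 − 6 − 13 = 2; all invariant factors of ∂_2 are 1 so no torsion. So H_1 ≅ Z^2.
rank ∂_2 = 13, rank ∂_3 = 0 ⇒ b_2 = 14 − 13 − 0 = 1. So H_2 ≅ Z.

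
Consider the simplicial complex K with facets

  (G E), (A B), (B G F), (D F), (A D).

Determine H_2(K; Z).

H_2 ≅ 0.

Take the total order A < B < D < E < F < G on the vertex set. Then K (dimension 2) consists of the simplices:

  0-simplices (6): A, B, D, E, F, G
  1-simplices (7): AB, AD, BF, BG, DF, EG, FG
  2-simplices (1): BFG

giving chain groups C_0 ≅ Z^6, C_1 ≅ Z^7, C_2 ≅ Z^1.

Boundary ∂_1: C_1 → C_0 maps an edge to its endpoints' difference, ∂[p,q] = q − p.
The 6×7 boundary matrix has rank 5 and Smith normal form diag(1,1,1,1,1).

The boundary map ∂_2: C_2 → C_1 sends each 2-simplex [p,q,r] to [q,r] − [p,r] + [p,q]. For instance
  ∂BFG = FG − BG + BF.
This gives a 7×1 integer matrix of rank 1; reducing to Smith normal form yields diagonal entries (1).

From H_k ≅ ker(∂_k) / im(∂_{k+1}) we obtain:

  H_2: rank ker ∂_2 − rank ∂_3 = (1 − 1) − 0 = 0, and there is no ∂_3, so H_2 = 0.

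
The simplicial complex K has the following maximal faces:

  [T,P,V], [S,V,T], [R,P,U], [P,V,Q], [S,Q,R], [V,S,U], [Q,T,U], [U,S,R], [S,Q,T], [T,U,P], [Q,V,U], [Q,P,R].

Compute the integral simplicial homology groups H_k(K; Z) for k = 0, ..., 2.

H_0 = Z,  H_1 = Z/2,  H_2 = 0.

Take the total order P < Q < R < S < T < U < V on the vertex set. Then K (dimension 2) consists of the simplices:

  0-simplices (7): P, Q, R, S, T, U, V
  1-simplices (18): PQ, PR, PT, PU, PV, QR, QS, QT, QU, QV, RS, RU, ST, SU, SV, TU, TV, UV
  2-simplices (12): PQR, PQV, PRU, PTU, PTV, QRS, QST, QTU, QUV, RSU, STV, SUV

giving chain groups C_0 ≅ Z^7, C_1 ≅ Z^18, C_2 ≅ Z^12.

Boundary ∂_1: C_1 → C_0 maps an edge to its endpoints' difference, ∂[p,q] = q − p. For instance
  ∂PT = T − P.
The resulting 7×18 matrix has rank 6, and its Smith normal form has invariant factors (1,1,1,1,1,1).

The boundary map ∂_2: C_2 → C_1 maps a triangle to the signed sum of its edges. For instance
  ∂RSU = SU − RU + RS,
  ∂STV = TV − SV + ST.
As a 18×12 matrix over Z this has rank 12, with invariant factors (1,1,1,1,1,1,1,1,1,1,1,2).

Now H_k = ker ∂_k / im ∂_{k+1}, so:

  H_0: rank C_0 − rank ∂_1 = 7 − 6 = 1, and the invariant factors of ∂_1 are all 1, so H_0 ≅ Z.
  H_1: rank ker ∂_1 − rank ∂_2 = (18 − 6) − 12 = 0, and ∂_2 has invariant factor 2 > 1, so H_1 ≅ Z/2.
  H_2: rank ker ∂_2 − rank ∂_3 = (12 − 12) − 0 = 0, and there is no ∂_3, so H_2 ≅ 0.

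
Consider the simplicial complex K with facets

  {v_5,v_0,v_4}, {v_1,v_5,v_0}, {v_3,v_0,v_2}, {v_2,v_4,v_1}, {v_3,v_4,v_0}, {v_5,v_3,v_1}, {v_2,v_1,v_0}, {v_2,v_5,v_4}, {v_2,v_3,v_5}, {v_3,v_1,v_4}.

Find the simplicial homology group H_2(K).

H_2 = 0.

Fix the vertex order v_0 < v_1 < v_2 < v_3 < v_4 < v_5 and write every simplex with vertices in increasing order. Then dim K = 2 and the simplices of K are:

  0-simplices (6): [v_0], [v_1], [v_2], [v_3], [v_4], [v_5]
  1-simplices (15): (15 of them)
  2-simplices (10): [v_0,v_1,v_2], [v_0,v_1,v_5], [v_0,v_2,v_3], [v_0,v_3,v_4], [v_0,v_4,v_5], [v_1,v_2,v_4], [v_1,v_3,v_4], [v_1,v_3,v_5], [v_2,v_3,v_5], [v_2,v_4,v_5]

Hence C_0 ≅ Z^6, C_1 ≅ Z^15, C_2 ≅ Z^10.

∂_1: C_1 → C_0 is given by ∂[p,q] = [q] − [p]. For instance
  ∂[v_1,v_3] = [v_3] − [v_1].
As a 6×15 matrix over Z this has rank 5, with invariant factors (1,1,1,1,1).

The boundary map ∂_2: C_2 → C_1 maps a triangle to the signed sum of its edges. For instance
  ∂[v_1,v_3,v_4] = [v_3,v_4] − [v_1,v_4] + [v_1,v_3],
  ∂[v_2,v_3,v_5] = [v_3,v_5] − [v_2,v_5] + [v_2,v_3].
The resulting 15×10 matrix has rank 10, and its Smith normal form has invariant factors (1,1,1,1,1,1,1,1,1,2).

From H_k ≅ ker(∂_k) / im(∂_{k+1}) we obtain:

  H_2: rank ker ∂_2 − rank ∂_3 = (10 − 10) − 0 = 0, and there is no ∂_3, so H_2 ≅ 0.

(K is a triangulation of the real projective plane RP^2.)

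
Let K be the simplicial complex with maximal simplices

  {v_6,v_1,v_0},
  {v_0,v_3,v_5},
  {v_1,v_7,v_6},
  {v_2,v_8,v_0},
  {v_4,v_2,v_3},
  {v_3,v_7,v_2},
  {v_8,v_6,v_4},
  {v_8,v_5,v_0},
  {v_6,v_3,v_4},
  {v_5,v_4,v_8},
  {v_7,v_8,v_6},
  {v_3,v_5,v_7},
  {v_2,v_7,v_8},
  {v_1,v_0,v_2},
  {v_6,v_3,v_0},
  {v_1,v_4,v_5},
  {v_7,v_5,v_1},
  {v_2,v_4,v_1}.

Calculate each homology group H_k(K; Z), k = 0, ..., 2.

H_0 ≅ Z,  H_1 ≅ Z^2,  H_2 ≅ Z.

Take the total order v_0 < v_1 < v_2 < v_3 < v_4 < v_5 < v_6 < v_7 < v_8 on the vertex set. Then K (dimension 2) consists of the simplices:

  0-simplices (9): [v_0], [v_1], [v_2], [v_3], [v_4], [v_5], [v_6], [v_7], [v_8]
  1-simplices (27): (27 of them)
  2-simplices (18): (18 of them)

Hence C_0 ≅ Z^9, C_1 ≅ Z^27, C_2 ≅ Z^18.

Boundary ∂_1: C_1 → C_0 maps an edge to its endpoints' difference, ∂[p,q] = q − p. For instance
  ∂[v_3,v_7] = [v_7] − [v_3].
As a 9×27 matrix over Z this has rank 8, with invariant factors (1,1,1,1,1,1,1,1).

∂_2: C_2 → C_1 acts by ∂[p,q,r] = [q,r] − [p,r] + [p,q]. For instance
  ∂[v_2,v_3,v_4] = [v_3,v_4] − [v_2,v_4] + [v_2,v_3],
  ∂[v_4,v_6,v_8] = [v_6,v_8] − [v_4,v_8] + [v_4,v_6].
This gives a 27×18 integer matrix of rank 17; reducing to Smith normal form yields diagonal entries (1,1,1,1,1,1,1,1,1,1,1,1,1,1,1,1,1).

Reading off H_k = ker ∂_k / im ∂_{k+1}:

  H_0: rank C_0 − rank ∂_1 = 9 − 8 = 1, and the invariant factors of ∂_1 are all 1, so H_0 = Z.
  H_1: rank ker ∂_1 − rank ∂_2 = (27 − 8) − 17 = 2, and the invariant factors of ∂_2 are all 1, so H_1 = Z^2.
  H_2: rank ker ∂_2 − rank ∂_3 = (18 − 17) − 0 = 1, and there is no ∂_3, so H_2 = Z.

(K is a triangulation of the torus T^2.)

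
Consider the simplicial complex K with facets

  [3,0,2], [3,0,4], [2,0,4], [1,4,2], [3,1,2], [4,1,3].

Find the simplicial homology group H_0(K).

H_0 = Z.

Fix the vertex order 0 < 1 < 2 < 3 < 4 and write every simplex with vertices in increasing order. Then dim K = 2 and the simplices of K are:

  0-simplices (5): [0], [1], [2], [3], [4]
  1-simplices (9): [0,2], [0,3], [0,4], [1,2], [1,3], [1,4], [2,3], [2,4], [3,4]
  2-simplices (6): [0,2,3], [0,2,4], [0,3,4], [1,2,3], [1,2,4], [1,3,4]

Hence C_0 ≅ Z^5, C_1 ≅ Z^9, C_2 ≅ Z^6.

Boundary ∂_1: C_1 → C_0 maps an edge to its endpoints' difference, ∂[p,q] = q − p. For instance
  ∂[2,3] = [3] − [2].
The 5×9 boundary matrix has rank 4 and Smith normal form diag(1,1,1,1).

Boundary ∂_2: C_2 → C_1 acts by ∂[p,q,r] = [q,r] − [p,r] + [p,q]. For instance
  ∂[0,3,4] = [3,4] − [0,4] + [0,3],
  ∂[0,2,3] = [2,3] − [0,3] + [0,2].
The resulting 9×6 matrix has rank 5, and its Smith normal form has invariant factors (1,1,1,1,1).

Computing H_k = (kernel of ∂_k) / (image of ∂_{k+1}):

  H_0: rank C_0 − rank ∂_1 = 5 − 4 = 1, and the invariant factors of ∂_1 are all 1, so H_0 ≅ Z.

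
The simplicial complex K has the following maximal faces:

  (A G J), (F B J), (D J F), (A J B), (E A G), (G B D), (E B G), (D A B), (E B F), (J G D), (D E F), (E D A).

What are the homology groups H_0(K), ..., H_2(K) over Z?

H_0 ≅ Z,  H_1 ≅ Z_2,  H_2 = 0.

Order the vertices as A < B < D < E < F < G < J. Listing each simplex with vertices in this order, K has dimension 2 with simplices:

  0-simplices (7): A, B, D, E, F, G, J
  1-simplices (18): AB, AD, AE, AG, AJ, BD, BE, BF, BG, BJ, DE, DF, DG, DJ, EF, EG, FJ, GJ
  2-simplices (12): ABD, ABJ, ADE, AEG, AGJ, BDG, BEF, BEG, BFJ, DEF, DFJ, DGJ

giving chain groups C_0 ≅ Z^7, C_1 ≅ Z^18, C_2 ≅ Z^12.

∂_1: C_1 → C_0 sends each edge [p,q] (with p < q) to q − p.
This gives a 7×18 integer matrix of rank 6; reducing to Smith normal form yields diagonal entries (1,1,1,1,1,1).

The boundary map ∂_2: C_2 → C_1 maps a triangle to the signed sum of its edges. For instance
  ∂AEG = EG − AG + AE,
  ∂DEF = EF − DF + DE.
As a 18×12 matrix over Z this has rank 12, with invariant factors (1,1,1,1,1,1,1,1,1,1,1,2).

From H_k ≅ ker(∂_k) / im(∂_{k+1}) we obtain:

  H_0: rank C_0 − rank ∂_1 = 7 − 6 = 1, and the invariant factors of ∂_1 are all 1, so H_0 = Z.
  H_1: rank ker ∂_1 − rank ∂_2 = (18 − 6) − 12 = 0, and ∂_2 has invariant factor 2 > 1, so H_1 = Z_2.
  H_2: rank ker ∂_2 − rank ∂_3 = (12 − 12) − 0 = 0, and there is no ∂_3, so H_2 = 0.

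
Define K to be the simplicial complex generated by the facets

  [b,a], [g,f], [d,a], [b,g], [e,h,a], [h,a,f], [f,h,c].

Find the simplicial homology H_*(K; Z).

H_0 ≅ Z,  H_1 ≅ Z,  H_2 = 0.

Order the vertices as a < b < c < d < e < f < g < h. Listing each simplex with vertices in this order, K has dimension 2 with simplices:

  0-simplices (8): a, b, c, d, e, f, g, h
  1-simplices (11): ab, ad, ae, af, ah, bg, cf, ch, eh, fg, fh
  2-simplices (3): aeh, afh, cfh

so the chain groups are C_0 ≅ Z^8, C_1 ≅ Z^11, C_2 ≅ Z^3.

∂_1: C_1 → C_0 maps an edge to its endpoints' difference, ∂[p,q] = q − p. For instance
  ∂fg = g − f.
The resulting 8×11 matrix has rank 7, and its Smith normal form has invariant factors (1,1,1,1,1,1,1).

Boundary ∂_2: C_2 → C_1 maps a triangle to the signed sum of its edges. For instance
  ∂aeh = eh − ah + ae,
  ∂cfh = fh − ch + cf.
The resulting 11×3 matrix has rank 3, and its Smith normal form has invariant factors (1,1,1).

Computing H_k = (kernel of ∂_k) / (image of ∂_{k+1}):

  H_0: rank C_0 − rank ∂_1 = 8 − 7 = 1, and the invariant factors of ∂_1 are all 1, so H_0 = Z.
  H_1: rank ker ∂_1 − rank ∂_2 = (11 − 7) − 3 = 1, and the invariant factors of ∂_2 are all 1, so H_1 = Z.
  H_2: rank ker ∂_2 − rank ∂_3 = (3 − 3) − 0 = 0, and there is no ∂_3, so H_2 = 0.

As a check, the Euler characteristic is 8 − 11 + 3 = 0, which agrees with 1 − 1 + 0 = 0.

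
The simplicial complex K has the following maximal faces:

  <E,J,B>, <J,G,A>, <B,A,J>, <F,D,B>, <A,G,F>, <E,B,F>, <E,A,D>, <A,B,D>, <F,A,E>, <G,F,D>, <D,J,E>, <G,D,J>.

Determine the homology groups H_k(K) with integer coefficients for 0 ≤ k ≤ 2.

H_0 ≅ Z,  H_1 ≅ Z/2,  H_2 = 0.

Take the total order A < B < D < E < F < G < J on the vertex set. Then K (dimension 2) consists of the simplices:

  0-simplices (7): A, B, D, E, F, G, J
  1-simplices (18): AB, AD, AE, AF, AG, AJ, BD, BE, BF, BJ, DE, DF, DG, DJ, EF, EJ, FG, GJ
  2-simplices (12): ABD, ABJ, ADE, AEF, AFG, AGJ, BDF, BEF, BEJ, DEJ, DFG, DGJ

giving chain groups C_0 ≅ Z^7, C_1 ≅ Z^18, C_2 ≅ Z^12.

∂_1: C_1 → C_0 is given by ∂[p,q] = [q] − [p]. For instance
  ∂DE = E − D.
The 7×18 boundary matrix has rank 6 and Smith normal form diag(1,1,1,1,1,1).

The boundary map ∂_2: C_2 → C_1 maps a triangle to the signed sum of its edges. For instance
  ∂BEF = EF − BF + BE,
  ∂DEJ = EJ − DJ + DE.
The 18×12 boundary matrix has rank 12 and Smith normal form diag(1,1,1,1,1,1,1,1,1,1,1,2).

Now H_k = ker ∂_k / im ∂_{k+1}, so:

  H_0: rank C_0 − rank ∂_1 = 7 − 6 = 1, and the invariant factors of ∂_1 are all 1, so H_0 = Z.
  H_1: rank ker ∂_1 − rank ∂_2 = (18 − 6) − 12 = 0, and ∂_2 has invariant factor 2 > 1, so H_1 = Z/2.
  H_2: rank ker ∂_2 − rank ∂_3 = (12 − 12) − 0 = 0, and there is no ∂_3, so H_2 = 0.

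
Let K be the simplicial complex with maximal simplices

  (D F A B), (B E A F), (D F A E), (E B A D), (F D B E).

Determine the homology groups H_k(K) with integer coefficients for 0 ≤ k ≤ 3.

H_0 ≅ Z,  H_1 = 0,  H_2 = 0,  H_3 ≅ Z.

We work with the vertex ordering A < B < D < E < F. The simplices of K, each written with vertices in increasing order, are:

  0-simplices (5): A, B, D, E, F
  1-simplices (10): AB, AD, AE, AF, BD, BE, BF, DE, DF, EF
  2-simplices (10): ABD, ABE, ABF, ADE, ADF, AEF, BDE, BDF, BEF, DEF
  3-simplices (5): ABDE, ABDF, ABEF, ADEF, BDEF

Hence C_0 ≅ Z^5, C_1 ≅ Z^10, C_2 ≅ Z^10, C_3 ≅ Z^5.

Boundary ∂_1: C_1 → C_0 sends each edge [p,q] (with p < q) to q − p.
This gives a 5×10 integer matrix of rank 4; reducing to Smith normal form yields diagonal entries (1,1,1,1).

∂_2: C_2 → C_1 acts by ∂[p,q,r] = [q,r] − [p,r] + [p,q]. For instance
  ∂BEF = EF − BF + BE,
  ∂BDE = DE − BE + BD.
The 10×10 boundary matrix has rank 6 and Smith normal form diag(1,1,1,1,1,1).

∂_3: C_3 → C_2 sends each 3-simplex σ to the alternating sum Σ_i (−1)^i (σ with its i-th vertex removed). For instance
  ∂ABDF = BDF − ADF + ABF − ABD,
  ∂ABEF = BEF − AEF + ABF − ABE.
This gives a 10×5 integer matrix of rank 4; reducing to Smith normal form yields diagonal entries (1,1,1,1).

Computing H_k = (kernel of ∂_k) / (image of ∂_{k+1}):

  H_0: rank C_0 − rank ∂_1 = 5 − 4 = 1, and the invariant factors of ∂_1 are all 1, so H_0 = Z.
  H_1: rank ker ∂_1 − rank ∂_2 = (10 − 4) − 6 = 0, and the invariant factors of ∂_2 are all 1, so H_1 = 0.
  H_2: rank ker ∂_2 − rank ∂_3 = (10 − 6) − 4 = 0, and the invariant factors of ∂_3 are all 1, so H_2 = 0.
  H_3: rank ker ∂_3 − rank ∂_4 = (5 − 4) − 0 = 1, and there is no ∂_4, so H_3 = Z.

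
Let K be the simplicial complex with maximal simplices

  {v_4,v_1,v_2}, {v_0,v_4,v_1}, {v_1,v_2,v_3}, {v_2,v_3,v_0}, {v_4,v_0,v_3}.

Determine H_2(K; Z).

Fix the vertex order v_0 < v_1 < v_2 < v_3 < v_4 and write every simplex with vertices in increasing order. Then dim K = 2 and the simplices of K are:

  0-simplices (5): [v_0], [v_1], [v_2], [v_3], [v_4]
  1-simplices (10): [v_0,v_1], [v_0,v_2], [v_0,v_3], [v_0,v_4], [v_1,v_2], [v_1,v_3], [v_1,v_4], [v_2,v_3], [v_2,v_4], [v_3,v_4]
  2-simplices (5): [v_0,v_1,v_4], [v_0,v_2,v_3], [v_0,v_3,v_4], [v_1,v_2,v_3], [v_1,v_2,v_4]

giving chain groups C_0 ≅ Z^5, C_1 ≅ Z^10, C_2 ≅ Z^5.

The boundary map ∂_1: C_1 → C_0 sends each edge [p,q] (with p < q) to q − p. For instance
  ∂[v_1,v_2] = [v_2] − [v_1].
The 5×10 boundary matrix has rank 4 and Smith normal form diag(1,1,1,1).

Boundary ∂_2: C_2 → C_1 acts by ∂[p,q,r] = [q,r] − [p,r] + [p,q]. For instance
  ∂[v_1,v_2,v_4] = [v_2,v_4] − [v_1,v_4] + [v_1,v_2],
  ∂[v_0,v_1,v_4] = [v_1,v_4] − [v_0,v_4] + [v_0,v_1].
As a 10×5 matrix over Z this has rank 5, with invariant factors (1,1,1,1,1).

Computing H_k = (kernel of ∂_k) / (image of ∂_{k+1}):

  H_2: rank ker ∂_2 − rank ∂_3 = (5 − 5) − 0 = 0, and there is no ∂_3, so H_2 = 0.

(K is a triangulation of the Möbius band.)

H_2 ≅ 0.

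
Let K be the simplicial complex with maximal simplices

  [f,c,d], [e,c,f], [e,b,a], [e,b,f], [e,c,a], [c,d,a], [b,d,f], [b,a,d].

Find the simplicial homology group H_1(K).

H_1 ≅ 0.

We work with the vertex ordering a < b < c < d < e < f. The simplices of K, each written with vertices in increasing order, are:

  0-simplices (6): a, b, c, d, e, f
  1-simplices (12): ab, ac, ad, ae, bd, be, bf, cd, ce, cf, df, ef
  2-simplices (8): abd, abe, acd, ace, bdf, bef, cdf, cef

giving chain groups C_0 ≅ Z^6, C_1 ≅ Z^12, C_2 ≅ Z^8.

The boundary map ∂_1: C_1 → C_0 maps an edge to its endpoints' difference, ∂[p,q] = q − p.
As a 6×12 matrix over Z this has rank 5, with invariant factors (1,1,1,1,1).

Boundary ∂_2: C_2 → C_1 sends each 2-simplex [p,q,r] to [q,r] − [p,r] + [p,q]. For instance
  ∂ace = ce − ae + ac,
  ∂cdf = df − cf + cd.
The 12×8 boundary matrix has rank 7 and Smith normal form diag(1,1,1,1,1,1,1).

Reading off H_k = ker ∂_k / im ∂_{k+1}:

  H_1: rank ker ∂_1 − rank ∂_2 = (12 − 5) − 7 = 0, and the invariant factors of ∂_2 are all 1, so H_1 = 0.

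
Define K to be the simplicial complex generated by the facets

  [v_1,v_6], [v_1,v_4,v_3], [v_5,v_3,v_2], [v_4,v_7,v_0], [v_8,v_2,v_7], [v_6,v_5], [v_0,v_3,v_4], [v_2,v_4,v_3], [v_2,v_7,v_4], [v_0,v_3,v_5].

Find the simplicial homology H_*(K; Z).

H_0 ≅ Z,  H_1 ≅ Z,  H_2 = 0.

K has 9 vertices, 17 edges, 8 triangles.
rank ∂_0 = 0, rank ∂_1 = 8 ⇒ b_0 = 9 − 0 − 8 = 1; all invariant factors of ∂_1 are 1 so no torsion. So H_0 = Z.
rank ∂_1 = 8, rank ∂_2 = 8 ⇒ b_1 = 17 − 8 − 8 = 1; all invariant factors of ∂_2 are 1 so no torsion. So H_1 = Z.
rank ∂_2 = 8, rank ∂_3 = 0 ⇒ b_2 = 8 − 8 − 0 = 0. So H_2 = 0.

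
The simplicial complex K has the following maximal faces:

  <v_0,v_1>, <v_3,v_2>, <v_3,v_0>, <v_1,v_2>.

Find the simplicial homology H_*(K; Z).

Order the vertices as v_0 < v_1 < v_2 < v_3. Listing each simplex with vertices in this order, K has dimension 1 with simplices:

  0-simplices (4): [v_0], [v_1], [v_2], [v_3]
  1-simplices (4): [v_0,v_1], [v_0,v_3], [v_1,v_2], [v_2,v_3]

giving chain groups C_0 ≅ Z^4, C_1 ≅ Z^4.

Boundary ∂_1: C_1 → C_0 maps an edge to its endpoints' difference, ∂[p,q] = q − p. For instance
  ∂[v_0,v_3] = [v_3] − [v_0].
As a 4×4 matrix over Z this has rank 3, with invariant factors (1,1,1).

Computing H_k = (kernel of ∂_k) / (image of ∂_{k+1}):

  H_0: rank C_0 − rank ∂_1 = 4 − 3 = 1, and the invariant factors of ∂_1 are all 1, so H_0 ≅ Z.
  H_1: rank ker ∂_1 − rank ∂_2 = (4 − 3) − 0 = 1, and there is no ∂_2, so H_1 ≅ Z.

H_0 ≅ Z,  H_1 ≅ Z.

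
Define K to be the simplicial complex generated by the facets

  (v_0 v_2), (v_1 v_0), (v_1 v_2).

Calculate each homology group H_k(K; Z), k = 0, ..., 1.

Fix the vertex order v_0 < v_1 < v_2 and write every simplex with vertices in increasing order. Then dim K = 1 and the simplices of K are:

  0-simplices (3): [v_0], [v_1], [v_2]
  1-simplices (3): [v_0,v_1], [v_0,v_2], [v_1,v_2]

so the chain groups are C_0 ≅ Z^3, C_1 ≅ Z^3.

∂_1: C_1 → C_0 maps an edge to its endpoints' difference, ∂[p,q] = q − p.
This gives a 3×3 integer matrix of rank 2; reducing to Smith normal form yields diagonal entries (1,1).

From H_k ≅ ker(∂_k) / im(∂_{k+1}) we obtain:

  H_0: rank C_0 − rank ∂_1 = 3 − 2 = 1, and the invariant factors of ∂_1 are all 1, so H_0 = Z.
  H_1: rank ker ∂_1 − rank ∂_2 = (3 − 2) − 0 = 1, and there is no ∂_2, so H_1 = Z.

H_0 = Z,  H_1 = Z.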